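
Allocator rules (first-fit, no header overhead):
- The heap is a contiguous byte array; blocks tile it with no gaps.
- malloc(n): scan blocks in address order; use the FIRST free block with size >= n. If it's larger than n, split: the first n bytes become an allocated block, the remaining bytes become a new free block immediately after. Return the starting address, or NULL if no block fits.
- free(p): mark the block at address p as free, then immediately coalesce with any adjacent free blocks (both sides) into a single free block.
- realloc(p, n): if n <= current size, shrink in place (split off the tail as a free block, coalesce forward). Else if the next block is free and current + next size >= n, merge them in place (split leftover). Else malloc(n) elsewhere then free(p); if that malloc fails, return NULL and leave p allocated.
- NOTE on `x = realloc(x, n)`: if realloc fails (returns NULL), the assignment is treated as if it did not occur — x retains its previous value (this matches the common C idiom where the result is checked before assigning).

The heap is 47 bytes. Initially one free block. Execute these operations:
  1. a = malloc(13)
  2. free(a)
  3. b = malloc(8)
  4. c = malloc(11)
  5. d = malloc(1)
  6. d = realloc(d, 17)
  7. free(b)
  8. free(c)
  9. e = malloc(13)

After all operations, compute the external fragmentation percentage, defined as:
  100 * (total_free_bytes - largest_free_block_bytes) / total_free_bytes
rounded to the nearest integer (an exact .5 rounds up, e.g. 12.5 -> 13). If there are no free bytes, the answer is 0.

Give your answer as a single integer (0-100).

Answer: 35

Derivation:
Op 1: a = malloc(13) -> a = 0; heap: [0-12 ALLOC][13-46 FREE]
Op 2: free(a) -> (freed a); heap: [0-46 FREE]
Op 3: b = malloc(8) -> b = 0; heap: [0-7 ALLOC][8-46 FREE]
Op 4: c = malloc(11) -> c = 8; heap: [0-7 ALLOC][8-18 ALLOC][19-46 FREE]
Op 5: d = malloc(1) -> d = 19; heap: [0-7 ALLOC][8-18 ALLOC][19-19 ALLOC][20-46 FREE]
Op 6: d = realloc(d, 17) -> d = 19; heap: [0-7 ALLOC][8-18 ALLOC][19-35 ALLOC][36-46 FREE]
Op 7: free(b) -> (freed b); heap: [0-7 FREE][8-18 ALLOC][19-35 ALLOC][36-46 FREE]
Op 8: free(c) -> (freed c); heap: [0-18 FREE][19-35 ALLOC][36-46 FREE]
Op 9: e = malloc(13) -> e = 0; heap: [0-12 ALLOC][13-18 FREE][19-35 ALLOC][36-46 FREE]
Free blocks: [6 11] total_free=17 largest=11 -> 100*(17-11)/17 = 600/17 ≈ 35.294 -> rounds to 35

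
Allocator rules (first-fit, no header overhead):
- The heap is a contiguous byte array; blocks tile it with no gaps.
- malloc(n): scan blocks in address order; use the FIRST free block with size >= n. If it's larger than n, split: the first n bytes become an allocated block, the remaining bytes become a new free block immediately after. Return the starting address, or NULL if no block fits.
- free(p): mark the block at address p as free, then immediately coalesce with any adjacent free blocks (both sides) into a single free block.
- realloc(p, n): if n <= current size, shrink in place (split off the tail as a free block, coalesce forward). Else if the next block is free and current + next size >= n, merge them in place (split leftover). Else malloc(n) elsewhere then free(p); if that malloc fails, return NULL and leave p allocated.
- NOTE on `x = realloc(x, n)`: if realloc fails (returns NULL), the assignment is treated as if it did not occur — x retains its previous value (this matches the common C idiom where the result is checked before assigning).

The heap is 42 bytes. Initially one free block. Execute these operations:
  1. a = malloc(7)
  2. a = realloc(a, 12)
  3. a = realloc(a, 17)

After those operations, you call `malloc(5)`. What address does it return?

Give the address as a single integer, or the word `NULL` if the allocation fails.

Op 1: a = malloc(7) -> a = 0; heap: [0-6 ALLOC][7-41 FREE]
Op 2: a = realloc(a, 12) -> a = 0; heap: [0-11 ALLOC][12-41 FREE]
Op 3: a = realloc(a, 17) -> a = 0; heap: [0-16 ALLOC][17-41 FREE]
malloc(5): first-fit scan over [0-16 ALLOC][17-41 FREE] -> 17

Answer: 17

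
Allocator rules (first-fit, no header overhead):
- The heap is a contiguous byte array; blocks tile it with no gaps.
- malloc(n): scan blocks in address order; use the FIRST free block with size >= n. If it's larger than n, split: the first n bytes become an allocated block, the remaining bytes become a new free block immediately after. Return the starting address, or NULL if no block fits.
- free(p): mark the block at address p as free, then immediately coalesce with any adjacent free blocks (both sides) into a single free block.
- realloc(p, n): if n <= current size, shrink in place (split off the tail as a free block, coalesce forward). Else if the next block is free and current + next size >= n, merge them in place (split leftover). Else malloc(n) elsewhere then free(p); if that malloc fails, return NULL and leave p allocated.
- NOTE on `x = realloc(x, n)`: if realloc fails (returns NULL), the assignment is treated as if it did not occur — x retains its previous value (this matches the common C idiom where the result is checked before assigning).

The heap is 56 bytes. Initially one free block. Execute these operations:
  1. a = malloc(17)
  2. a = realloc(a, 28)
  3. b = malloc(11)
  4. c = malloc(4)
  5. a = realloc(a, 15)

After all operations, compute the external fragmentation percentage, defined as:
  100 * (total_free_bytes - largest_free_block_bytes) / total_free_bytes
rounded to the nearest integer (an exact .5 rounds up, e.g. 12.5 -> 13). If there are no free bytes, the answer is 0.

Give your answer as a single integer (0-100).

Op 1: a = malloc(17) -> a = 0; heap: [0-16 ALLOC][17-55 FREE]
Op 2: a = realloc(a, 28) -> a = 0; heap: [0-27 ALLOC][28-55 FREE]
Op 3: b = malloc(11) -> b = 28; heap: [0-27 ALLOC][28-38 ALLOC][39-55 FREE]
Op 4: c = malloc(4) -> c = 39; heap: [0-27 ALLOC][28-38 ALLOC][39-42 ALLOC][43-55 FREE]
Op 5: a = realloc(a, 15) -> a = 0; heap: [0-14 ALLOC][15-27 FREE][28-38 ALLOC][39-42 ALLOC][43-55 FREE]
Free blocks: [13 13] total_free=26 largest=13 -> 100*(26-13)/26 = 1300/26 = 50

Answer: 50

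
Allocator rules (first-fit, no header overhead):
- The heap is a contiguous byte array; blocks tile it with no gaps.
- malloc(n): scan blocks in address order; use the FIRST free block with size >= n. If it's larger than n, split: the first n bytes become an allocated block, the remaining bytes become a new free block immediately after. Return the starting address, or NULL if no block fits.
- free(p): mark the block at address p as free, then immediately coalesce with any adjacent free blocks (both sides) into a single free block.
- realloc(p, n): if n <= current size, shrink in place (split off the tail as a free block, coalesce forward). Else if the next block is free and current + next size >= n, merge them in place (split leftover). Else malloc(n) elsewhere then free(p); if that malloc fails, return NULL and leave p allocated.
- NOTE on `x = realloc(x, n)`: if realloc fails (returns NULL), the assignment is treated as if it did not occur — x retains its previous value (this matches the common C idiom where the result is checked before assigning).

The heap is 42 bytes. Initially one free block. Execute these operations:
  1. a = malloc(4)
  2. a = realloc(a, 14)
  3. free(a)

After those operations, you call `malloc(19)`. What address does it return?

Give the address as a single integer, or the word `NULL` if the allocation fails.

Op 1: a = malloc(4) -> a = 0; heap: [0-3 ALLOC][4-41 FREE]
Op 2: a = realloc(a, 14) -> a = 0; heap: [0-13 ALLOC][14-41 FREE]
Op 3: free(a) -> (freed a); heap: [0-41 FREE]
malloc(19): first-fit scan over [0-41 FREE] -> 0

Answer: 0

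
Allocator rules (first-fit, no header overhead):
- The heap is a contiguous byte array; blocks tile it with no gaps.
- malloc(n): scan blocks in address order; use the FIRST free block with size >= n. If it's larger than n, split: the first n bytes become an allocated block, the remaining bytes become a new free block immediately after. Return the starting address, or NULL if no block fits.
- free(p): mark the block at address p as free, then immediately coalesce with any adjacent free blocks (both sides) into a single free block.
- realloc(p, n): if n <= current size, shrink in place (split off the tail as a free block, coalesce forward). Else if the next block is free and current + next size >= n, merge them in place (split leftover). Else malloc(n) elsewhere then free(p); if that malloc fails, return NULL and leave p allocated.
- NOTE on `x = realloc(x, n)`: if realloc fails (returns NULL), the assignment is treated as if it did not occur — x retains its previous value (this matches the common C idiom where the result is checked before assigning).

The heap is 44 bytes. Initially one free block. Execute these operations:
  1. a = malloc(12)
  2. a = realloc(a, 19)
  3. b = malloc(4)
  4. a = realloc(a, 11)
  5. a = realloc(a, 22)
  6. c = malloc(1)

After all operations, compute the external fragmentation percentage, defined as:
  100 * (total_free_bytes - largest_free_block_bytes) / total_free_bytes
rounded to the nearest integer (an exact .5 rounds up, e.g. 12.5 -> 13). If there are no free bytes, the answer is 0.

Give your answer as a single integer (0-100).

Op 1: a = malloc(12) -> a = 0; heap: [0-11 ALLOC][12-43 FREE]
Op 2: a = realloc(a, 19) -> a = 0; heap: [0-18 ALLOC][19-43 FREE]
Op 3: b = malloc(4) -> b = 19; heap: [0-18 ALLOC][19-22 ALLOC][23-43 FREE]
Op 4: a = realloc(a, 11) -> a = 0; heap: [0-10 ALLOC][11-18 FREE][19-22 ALLOC][23-43 FREE]
Op 5: a = realloc(a, 22) -> NULL (a unchanged); heap: [0-10 ALLOC][11-18 FREE][19-22 ALLOC][23-43 FREE]
Op 6: c = malloc(1) -> c = 11; heap: [0-10 ALLOC][11-11 ALLOC][12-18 FREE][19-22 ALLOC][23-43 FREE]
Free blocks: [7 21] total_free=28 largest=21 -> 100*(28-21)/28 = 700/28 = 25

Answer: 25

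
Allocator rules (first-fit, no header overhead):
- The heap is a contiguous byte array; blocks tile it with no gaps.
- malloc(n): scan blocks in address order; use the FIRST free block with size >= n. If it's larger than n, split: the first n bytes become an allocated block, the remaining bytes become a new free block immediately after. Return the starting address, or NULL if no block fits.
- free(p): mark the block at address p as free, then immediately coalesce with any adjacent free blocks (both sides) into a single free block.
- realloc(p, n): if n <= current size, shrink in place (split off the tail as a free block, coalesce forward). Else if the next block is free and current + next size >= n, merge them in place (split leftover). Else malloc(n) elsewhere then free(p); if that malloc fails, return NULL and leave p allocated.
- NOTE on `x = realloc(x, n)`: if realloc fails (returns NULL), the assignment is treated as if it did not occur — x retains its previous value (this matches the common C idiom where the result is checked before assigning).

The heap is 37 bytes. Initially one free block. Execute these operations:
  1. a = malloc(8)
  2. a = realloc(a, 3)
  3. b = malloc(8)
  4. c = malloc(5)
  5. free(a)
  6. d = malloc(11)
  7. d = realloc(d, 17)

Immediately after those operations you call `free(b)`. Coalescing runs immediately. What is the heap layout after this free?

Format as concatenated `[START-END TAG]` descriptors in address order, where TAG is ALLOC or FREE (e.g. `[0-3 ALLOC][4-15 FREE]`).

Answer: [0-10 FREE][11-15 ALLOC][16-32 ALLOC][33-36 FREE]

Derivation:
Op 1: a = malloc(8) -> a = 0; heap: [0-7 ALLOC][8-36 FREE]
Op 2: a = realloc(a, 3) -> a = 0; heap: [0-2 ALLOC][3-36 FREE]
Op 3: b = malloc(8) -> b = 3; heap: [0-2 ALLOC][3-10 ALLOC][11-36 FREE]
Op 4: c = malloc(5) -> c = 11; heap: [0-2 ALLOC][3-10 ALLOC][11-15 ALLOC][16-36 FREE]
Op 5: free(a) -> (freed a); heap: [0-2 FREE][3-10 ALLOC][11-15 ALLOC][16-36 FREE]
Op 6: d = malloc(11) -> d = 16; heap: [0-2 FREE][3-10 ALLOC][11-15 ALLOC][16-26 ALLOC][27-36 FREE]
Op 7: d = realloc(d, 17) -> d = 16; heap: [0-2 FREE][3-10 ALLOC][11-15 ALLOC][16-32 ALLOC][33-36 FREE]
free(b): b = 3 -> block [3-10 ALLOC]; mark free, coalesce with adjacent free neighbors -> [0-10 FREE][11-15 ALLOC][16-32 ALLOC][33-36 FREE]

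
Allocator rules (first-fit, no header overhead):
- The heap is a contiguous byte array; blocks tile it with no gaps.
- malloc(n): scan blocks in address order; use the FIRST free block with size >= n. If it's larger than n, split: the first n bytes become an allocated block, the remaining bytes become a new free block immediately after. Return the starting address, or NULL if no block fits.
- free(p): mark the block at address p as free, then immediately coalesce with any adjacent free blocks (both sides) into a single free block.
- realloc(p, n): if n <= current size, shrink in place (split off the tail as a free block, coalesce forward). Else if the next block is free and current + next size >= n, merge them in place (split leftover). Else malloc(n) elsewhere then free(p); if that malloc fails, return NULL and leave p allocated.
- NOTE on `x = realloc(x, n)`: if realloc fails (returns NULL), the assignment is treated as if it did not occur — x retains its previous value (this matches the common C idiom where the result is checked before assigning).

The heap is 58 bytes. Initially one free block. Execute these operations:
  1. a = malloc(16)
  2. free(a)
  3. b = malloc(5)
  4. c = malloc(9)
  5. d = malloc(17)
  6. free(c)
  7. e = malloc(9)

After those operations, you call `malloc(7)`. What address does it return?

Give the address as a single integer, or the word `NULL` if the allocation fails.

Answer: 31

Derivation:
Op 1: a = malloc(16) -> a = 0; heap: [0-15 ALLOC][16-57 FREE]
Op 2: free(a) -> (freed a); heap: [0-57 FREE]
Op 3: b = malloc(5) -> b = 0; heap: [0-4 ALLOC][5-57 FREE]
Op 4: c = malloc(9) -> c = 5; heap: [0-4 ALLOC][5-13 ALLOC][14-57 FREE]
Op 5: d = malloc(17) -> d = 14; heap: [0-4 ALLOC][5-13 ALLOC][14-30 ALLOC][31-57 FREE]
Op 6: free(c) -> (freed c); heap: [0-4 ALLOC][5-13 FREE][14-30 ALLOC][31-57 FREE]
Op 7: e = malloc(9) -> e = 5; heap: [0-4 ALLOC][5-13 ALLOC][14-30 ALLOC][31-57 FREE]
malloc(7): first-fit scan over [0-4 ALLOC][5-13 ALLOC][14-30 ALLOC][31-57 FREE] -> 31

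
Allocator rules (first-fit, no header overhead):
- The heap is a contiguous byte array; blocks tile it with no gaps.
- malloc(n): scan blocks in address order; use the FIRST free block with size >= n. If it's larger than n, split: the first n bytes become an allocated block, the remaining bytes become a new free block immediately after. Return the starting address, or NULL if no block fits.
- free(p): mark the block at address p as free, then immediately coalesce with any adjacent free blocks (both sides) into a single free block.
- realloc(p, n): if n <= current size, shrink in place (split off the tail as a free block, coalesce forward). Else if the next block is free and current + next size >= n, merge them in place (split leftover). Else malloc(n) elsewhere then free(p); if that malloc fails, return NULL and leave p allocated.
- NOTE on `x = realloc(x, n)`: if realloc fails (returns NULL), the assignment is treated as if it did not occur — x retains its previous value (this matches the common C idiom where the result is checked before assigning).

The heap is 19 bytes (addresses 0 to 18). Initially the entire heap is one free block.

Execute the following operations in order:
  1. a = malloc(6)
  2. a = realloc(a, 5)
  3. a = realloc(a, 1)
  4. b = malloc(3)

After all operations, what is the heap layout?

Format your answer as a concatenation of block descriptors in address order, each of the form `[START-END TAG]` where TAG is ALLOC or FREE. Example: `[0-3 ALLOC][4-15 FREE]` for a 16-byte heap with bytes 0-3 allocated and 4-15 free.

Answer: [0-0 ALLOC][1-3 ALLOC][4-18 FREE]

Derivation:
Op 1: a = malloc(6) -> a = 0; heap: [0-5 ALLOC][6-18 FREE]
Op 2: a = realloc(a, 5) -> a = 0; heap: [0-4 ALLOC][5-18 FREE]
Op 3: a = realloc(a, 1) -> a = 0; heap: [0-0 ALLOC][1-18 FREE]
Op 4: b = malloc(3) -> b = 1; heap: [0-0 ALLOC][1-3 ALLOC][4-18 FREE]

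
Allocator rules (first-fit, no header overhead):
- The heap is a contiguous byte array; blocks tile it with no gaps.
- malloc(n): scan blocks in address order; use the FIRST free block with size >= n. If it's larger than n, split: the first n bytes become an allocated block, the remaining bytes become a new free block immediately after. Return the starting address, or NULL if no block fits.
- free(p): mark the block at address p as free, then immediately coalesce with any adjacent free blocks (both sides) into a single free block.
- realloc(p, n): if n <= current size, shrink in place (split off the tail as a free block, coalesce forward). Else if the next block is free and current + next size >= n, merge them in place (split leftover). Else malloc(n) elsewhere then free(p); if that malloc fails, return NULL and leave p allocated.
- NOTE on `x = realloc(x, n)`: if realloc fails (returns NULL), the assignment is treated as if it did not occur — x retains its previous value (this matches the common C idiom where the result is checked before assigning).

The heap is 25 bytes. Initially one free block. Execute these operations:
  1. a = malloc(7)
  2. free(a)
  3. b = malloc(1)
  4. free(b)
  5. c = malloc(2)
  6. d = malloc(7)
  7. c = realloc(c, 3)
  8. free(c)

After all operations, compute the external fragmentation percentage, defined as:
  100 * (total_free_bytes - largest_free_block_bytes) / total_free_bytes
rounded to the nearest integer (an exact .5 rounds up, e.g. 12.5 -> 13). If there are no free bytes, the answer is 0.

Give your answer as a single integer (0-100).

Op 1: a = malloc(7) -> a = 0; heap: [0-6 ALLOC][7-24 FREE]
Op 2: free(a) -> (freed a); heap: [0-24 FREE]
Op 3: b = malloc(1) -> b = 0; heap: [0-0 ALLOC][1-24 FREE]
Op 4: free(b) -> (freed b); heap: [0-24 FREE]
Op 5: c = malloc(2) -> c = 0; heap: [0-1 ALLOC][2-24 FREE]
Op 6: d = malloc(7) -> d = 2; heap: [0-1 ALLOC][2-8 ALLOC][9-24 FREE]
Op 7: c = realloc(c, 3) -> c = 9; heap: [0-1 FREE][2-8 ALLOC][9-11 ALLOC][12-24 FREE]
Op 8: free(c) -> (freed c); heap: [0-1 FREE][2-8 ALLOC][9-24 FREE]
Free blocks: [2 16] total_free=18 largest=16 -> 100*(18-16)/18 = 200/18 ≈ 11.111 -> rounds to 11

Answer: 11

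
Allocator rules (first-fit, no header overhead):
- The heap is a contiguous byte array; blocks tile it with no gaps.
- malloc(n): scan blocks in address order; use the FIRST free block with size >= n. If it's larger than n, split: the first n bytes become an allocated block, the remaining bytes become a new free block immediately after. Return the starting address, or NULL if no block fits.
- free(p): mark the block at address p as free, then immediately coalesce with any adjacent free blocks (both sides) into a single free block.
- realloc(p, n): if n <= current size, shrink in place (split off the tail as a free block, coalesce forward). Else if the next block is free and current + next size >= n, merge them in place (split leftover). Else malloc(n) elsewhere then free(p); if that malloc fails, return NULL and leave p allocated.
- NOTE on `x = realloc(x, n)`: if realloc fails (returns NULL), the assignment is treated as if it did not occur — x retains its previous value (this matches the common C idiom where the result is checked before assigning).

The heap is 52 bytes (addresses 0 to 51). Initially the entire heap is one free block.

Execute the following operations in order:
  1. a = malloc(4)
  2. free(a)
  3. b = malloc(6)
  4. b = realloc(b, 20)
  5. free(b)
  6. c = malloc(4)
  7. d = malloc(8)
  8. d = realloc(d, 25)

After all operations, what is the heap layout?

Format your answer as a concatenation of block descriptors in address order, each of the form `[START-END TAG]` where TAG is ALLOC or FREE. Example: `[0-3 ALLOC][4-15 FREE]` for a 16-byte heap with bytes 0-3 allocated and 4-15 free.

Op 1: a = malloc(4) -> a = 0; heap: [0-3 ALLOC][4-51 FREE]
Op 2: free(a) -> (freed a); heap: [0-51 FREE]
Op 3: b = malloc(6) -> b = 0; heap: [0-5 ALLOC][6-51 FREE]
Op 4: b = realloc(b, 20) -> b = 0; heap: [0-19 ALLOC][20-51 FREE]
Op 5: free(b) -> (freed b); heap: [0-51 FREE]
Op 6: c = malloc(4) -> c = 0; heap: [0-3 ALLOC][4-51 FREE]
Op 7: d = malloc(8) -> d = 4; heap: [0-3 ALLOC][4-11 ALLOC][12-51 FREE]
Op 8: d = realloc(d, 25) -> d = 4; heap: [0-3 ALLOC][4-28 ALLOC][29-51 FREE]

Answer: [0-3 ALLOC][4-28 ALLOC][29-51 FREE]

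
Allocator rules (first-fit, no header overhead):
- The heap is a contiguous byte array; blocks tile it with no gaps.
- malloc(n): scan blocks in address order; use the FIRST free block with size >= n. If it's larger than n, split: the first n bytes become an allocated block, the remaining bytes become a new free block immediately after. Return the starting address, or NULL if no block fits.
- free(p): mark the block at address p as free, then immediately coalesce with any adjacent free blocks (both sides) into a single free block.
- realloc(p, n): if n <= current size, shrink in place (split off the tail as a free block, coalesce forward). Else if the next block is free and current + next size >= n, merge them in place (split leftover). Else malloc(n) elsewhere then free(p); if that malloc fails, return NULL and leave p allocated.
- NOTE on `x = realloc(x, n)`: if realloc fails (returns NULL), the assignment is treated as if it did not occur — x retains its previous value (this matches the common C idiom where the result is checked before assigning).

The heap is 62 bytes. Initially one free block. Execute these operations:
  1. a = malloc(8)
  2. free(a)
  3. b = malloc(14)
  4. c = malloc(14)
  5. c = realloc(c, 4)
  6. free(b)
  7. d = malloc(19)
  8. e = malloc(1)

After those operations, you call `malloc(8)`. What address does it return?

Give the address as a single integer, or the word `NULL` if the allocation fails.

Answer: 1

Derivation:
Op 1: a = malloc(8) -> a = 0; heap: [0-7 ALLOC][8-61 FREE]
Op 2: free(a) -> (freed a); heap: [0-61 FREE]
Op 3: b = malloc(14) -> b = 0; heap: [0-13 ALLOC][14-61 FREE]
Op 4: c = malloc(14) -> c = 14; heap: [0-13 ALLOC][14-27 ALLOC][28-61 FREE]
Op 5: c = realloc(c, 4) -> c = 14; heap: [0-13 ALLOC][14-17 ALLOC][18-61 FREE]
Op 6: free(b) -> (freed b); heap: [0-13 FREE][14-17 ALLOC][18-61 FREE]
Op 7: d = malloc(19) -> d = 18; heap: [0-13 FREE][14-17 ALLOC][18-36 ALLOC][37-61 FREE]
Op 8: e = malloc(1) -> e = 0; heap: [0-0 ALLOC][1-13 FREE][14-17 ALLOC][18-36 ALLOC][37-61 FREE]
malloc(8): first-fit scan over [0-0 ALLOC][1-13 FREE][14-17 ALLOC][18-36 ALLOC][37-61 FREE] -> 1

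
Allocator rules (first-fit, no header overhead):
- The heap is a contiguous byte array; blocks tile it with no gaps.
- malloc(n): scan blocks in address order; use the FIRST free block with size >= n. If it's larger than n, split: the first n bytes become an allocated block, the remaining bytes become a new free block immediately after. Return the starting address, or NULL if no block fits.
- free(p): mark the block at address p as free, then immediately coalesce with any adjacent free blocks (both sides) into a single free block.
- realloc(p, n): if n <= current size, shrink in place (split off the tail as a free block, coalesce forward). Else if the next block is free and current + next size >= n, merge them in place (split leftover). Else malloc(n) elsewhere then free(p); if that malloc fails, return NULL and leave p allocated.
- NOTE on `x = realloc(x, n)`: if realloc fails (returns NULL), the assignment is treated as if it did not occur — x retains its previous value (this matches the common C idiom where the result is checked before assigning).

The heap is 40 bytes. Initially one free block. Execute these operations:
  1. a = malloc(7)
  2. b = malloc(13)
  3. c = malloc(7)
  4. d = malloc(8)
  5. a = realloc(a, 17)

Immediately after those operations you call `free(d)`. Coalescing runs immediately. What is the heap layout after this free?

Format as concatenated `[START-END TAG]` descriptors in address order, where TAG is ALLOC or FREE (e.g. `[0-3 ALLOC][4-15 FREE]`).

Answer: [0-6 ALLOC][7-19 ALLOC][20-26 ALLOC][27-39 FREE]

Derivation:
Op 1: a = malloc(7) -> a = 0; heap: [0-6 ALLOC][7-39 FREE]
Op 2: b = malloc(13) -> b = 7; heap: [0-6 ALLOC][7-19 ALLOC][20-39 FREE]
Op 3: c = malloc(7) -> c = 20; heap: [0-6 ALLOC][7-19 ALLOC][20-26 ALLOC][27-39 FREE]
Op 4: d = malloc(8) -> d = 27; heap: [0-6 ALLOC][7-19 ALLOC][20-26 ALLOC][27-34 ALLOC][35-39 FREE]
Op 5: a = realloc(a, 17) -> NULL (a unchanged); heap: [0-6 ALLOC][7-19 ALLOC][20-26 ALLOC][27-34 ALLOC][35-39 FREE]
free(d): d = 27 -> block [27-34 ALLOC]; mark free, coalesce with adjacent free neighbors -> [0-6 ALLOC][7-19 ALLOC][20-26 ALLOC][27-39 FREE]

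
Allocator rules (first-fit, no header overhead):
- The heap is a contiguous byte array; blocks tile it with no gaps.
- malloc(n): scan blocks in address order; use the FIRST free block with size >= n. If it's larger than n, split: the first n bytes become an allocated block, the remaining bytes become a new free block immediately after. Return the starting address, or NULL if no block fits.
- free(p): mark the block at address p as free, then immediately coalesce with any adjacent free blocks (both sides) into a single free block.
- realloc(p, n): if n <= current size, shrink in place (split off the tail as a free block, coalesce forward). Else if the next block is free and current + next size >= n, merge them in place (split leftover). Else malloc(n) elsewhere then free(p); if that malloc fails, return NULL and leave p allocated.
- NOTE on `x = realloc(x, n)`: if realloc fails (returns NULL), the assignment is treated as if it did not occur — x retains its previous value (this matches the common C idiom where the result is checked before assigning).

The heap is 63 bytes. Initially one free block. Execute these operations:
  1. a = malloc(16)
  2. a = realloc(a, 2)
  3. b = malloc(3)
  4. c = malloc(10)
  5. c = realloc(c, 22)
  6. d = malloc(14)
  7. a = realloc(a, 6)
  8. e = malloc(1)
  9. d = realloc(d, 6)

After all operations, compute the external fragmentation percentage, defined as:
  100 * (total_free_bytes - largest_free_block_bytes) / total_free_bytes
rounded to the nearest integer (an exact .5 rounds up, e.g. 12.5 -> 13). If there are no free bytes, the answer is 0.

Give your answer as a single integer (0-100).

Op 1: a = malloc(16) -> a = 0; heap: [0-15 ALLOC][16-62 FREE]
Op 2: a = realloc(a, 2) -> a = 0; heap: [0-1 ALLOC][2-62 FREE]
Op 3: b = malloc(3) -> b = 2; heap: [0-1 ALLOC][2-4 ALLOC][5-62 FREE]
Op 4: c = malloc(10) -> c = 5; heap: [0-1 ALLOC][2-4 ALLOC][5-14 ALLOC][15-62 FREE]
Op 5: c = realloc(c, 22) -> c = 5; heap: [0-1 ALLOC][2-4 ALLOC][5-26 ALLOC][27-62 FREE]
Op 6: d = malloc(14) -> d = 27; heap: [0-1 ALLOC][2-4 ALLOC][5-26 ALLOC][27-40 ALLOC][41-62 FREE]
Op 7: a = realloc(a, 6) -> a = 41; heap: [0-1 FREE][2-4 ALLOC][5-26 ALLOC][27-40 ALLOC][41-46 ALLOC][47-62 FREE]
Op 8: e = malloc(1) -> e = 0; heap: [0-0 ALLOC][1-1 FREE][2-4 ALLOC][5-26 ALLOC][27-40 ALLOC][41-46 ALLOC][47-62 FREE]
Op 9: d = realloc(d, 6) -> d = 27; heap: [0-0 ALLOC][1-1 FREE][2-4 ALLOC][5-26 ALLOC][27-32 ALLOC][33-40 FREE][41-46 ALLOC][47-62 FREE]
Free blocks: [1 8 16] total_free=25 largest=16 -> 100*(25-16)/25 = 900/25 = 36

Answer: 36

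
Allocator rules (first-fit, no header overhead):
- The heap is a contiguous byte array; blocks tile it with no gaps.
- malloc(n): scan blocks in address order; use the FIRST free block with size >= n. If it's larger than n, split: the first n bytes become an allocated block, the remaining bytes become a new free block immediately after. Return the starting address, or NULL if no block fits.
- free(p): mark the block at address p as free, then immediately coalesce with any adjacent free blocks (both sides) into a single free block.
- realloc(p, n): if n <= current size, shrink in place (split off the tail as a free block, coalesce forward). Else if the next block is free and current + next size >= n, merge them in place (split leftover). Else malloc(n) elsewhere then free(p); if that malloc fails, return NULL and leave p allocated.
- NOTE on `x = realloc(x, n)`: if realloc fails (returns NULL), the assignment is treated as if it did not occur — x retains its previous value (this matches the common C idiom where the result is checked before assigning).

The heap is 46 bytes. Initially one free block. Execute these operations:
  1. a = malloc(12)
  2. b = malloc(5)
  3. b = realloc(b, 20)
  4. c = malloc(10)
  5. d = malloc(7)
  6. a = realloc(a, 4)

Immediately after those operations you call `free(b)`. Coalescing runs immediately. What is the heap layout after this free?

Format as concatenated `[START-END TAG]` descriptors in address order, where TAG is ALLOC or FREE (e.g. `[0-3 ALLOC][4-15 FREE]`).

Answer: [0-3 ALLOC][4-31 FREE][32-41 ALLOC][42-45 FREE]

Derivation:
Op 1: a = malloc(12) -> a = 0; heap: [0-11 ALLOC][12-45 FREE]
Op 2: b = malloc(5) -> b = 12; heap: [0-11 ALLOC][12-16 ALLOC][17-45 FREE]
Op 3: b = realloc(b, 20) -> b = 12; heap: [0-11 ALLOC][12-31 ALLOC][32-45 FREE]
Op 4: c = malloc(10) -> c = 32; heap: [0-11 ALLOC][12-31 ALLOC][32-41 ALLOC][42-45 FREE]
Op 5: d = malloc(7) -> d = NULL; heap: [0-11 ALLOC][12-31 ALLOC][32-41 ALLOC][42-45 FREE]
Op 6: a = realloc(a, 4) -> a = 0; heap: [0-3 ALLOC][4-11 FREE][12-31 ALLOC][32-41 ALLOC][42-45 FREE]
free(b): b = 12 -> block [12-31 ALLOC]; mark free, coalesce with adjacent free neighbors -> [0-3 ALLOC][4-31 FREE][32-41 ALLOC][42-45 FREE]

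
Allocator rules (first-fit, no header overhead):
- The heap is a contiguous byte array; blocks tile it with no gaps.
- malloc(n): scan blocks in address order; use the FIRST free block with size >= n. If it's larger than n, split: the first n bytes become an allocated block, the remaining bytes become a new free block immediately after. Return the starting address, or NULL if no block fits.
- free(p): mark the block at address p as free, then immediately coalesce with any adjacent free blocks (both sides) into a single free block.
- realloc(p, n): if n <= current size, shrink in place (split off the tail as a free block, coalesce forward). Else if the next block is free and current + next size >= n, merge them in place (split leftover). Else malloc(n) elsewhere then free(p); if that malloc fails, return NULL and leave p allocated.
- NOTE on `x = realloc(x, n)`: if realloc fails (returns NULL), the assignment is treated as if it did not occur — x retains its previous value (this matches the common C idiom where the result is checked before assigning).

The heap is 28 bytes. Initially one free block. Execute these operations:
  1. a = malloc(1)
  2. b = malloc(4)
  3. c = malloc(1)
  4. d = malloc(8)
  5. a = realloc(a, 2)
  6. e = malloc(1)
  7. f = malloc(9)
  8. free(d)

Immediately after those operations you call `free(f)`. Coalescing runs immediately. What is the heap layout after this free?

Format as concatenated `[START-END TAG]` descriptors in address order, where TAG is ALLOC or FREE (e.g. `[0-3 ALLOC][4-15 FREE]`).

Op 1: a = malloc(1) -> a = 0; heap: [0-0 ALLOC][1-27 FREE]
Op 2: b = malloc(4) -> b = 1; heap: [0-0 ALLOC][1-4 ALLOC][5-27 FREE]
Op 3: c = malloc(1) -> c = 5; heap: [0-0 ALLOC][1-4 ALLOC][5-5 ALLOC][6-27 FREE]
Op 4: d = malloc(8) -> d = 6; heap: [0-0 ALLOC][1-4 ALLOC][5-5 ALLOC][6-13 ALLOC][14-27 FREE]
Op 5: a = realloc(a, 2) -> a = 14; heap: [0-0 FREE][1-4 ALLOC][5-5 ALLOC][6-13 ALLOC][14-15 ALLOC][16-27 FREE]
Op 6: e = malloc(1) -> e = 0; heap: [0-0 ALLOC][1-4 ALLOC][5-5 ALLOC][6-13 ALLOC][14-15 ALLOC][16-27 FREE]
Op 7: f = malloc(9) -> f = 16; heap: [0-0 ALLOC][1-4 ALLOC][5-5 ALLOC][6-13 ALLOC][14-15 ALLOC][16-24 ALLOC][25-27 FREE]
Op 8: free(d) -> (freed d); heap: [0-0 ALLOC][1-4 ALLOC][5-5 ALLOC][6-13 FREE][14-15 ALLOC][16-24 ALLOC][25-27 FREE]
free(f): f = 16 -> block [16-24 ALLOC]; mark free, coalesce with adjacent free neighbors -> [0-0 ALLOC][1-4 ALLOC][5-5 ALLOC][6-13 FREE][14-15 ALLOC][16-27 FREE]

Answer: [0-0 ALLOC][1-4 ALLOC][5-5 ALLOC][6-13 FREE][14-15 ALLOC][16-27 FREE]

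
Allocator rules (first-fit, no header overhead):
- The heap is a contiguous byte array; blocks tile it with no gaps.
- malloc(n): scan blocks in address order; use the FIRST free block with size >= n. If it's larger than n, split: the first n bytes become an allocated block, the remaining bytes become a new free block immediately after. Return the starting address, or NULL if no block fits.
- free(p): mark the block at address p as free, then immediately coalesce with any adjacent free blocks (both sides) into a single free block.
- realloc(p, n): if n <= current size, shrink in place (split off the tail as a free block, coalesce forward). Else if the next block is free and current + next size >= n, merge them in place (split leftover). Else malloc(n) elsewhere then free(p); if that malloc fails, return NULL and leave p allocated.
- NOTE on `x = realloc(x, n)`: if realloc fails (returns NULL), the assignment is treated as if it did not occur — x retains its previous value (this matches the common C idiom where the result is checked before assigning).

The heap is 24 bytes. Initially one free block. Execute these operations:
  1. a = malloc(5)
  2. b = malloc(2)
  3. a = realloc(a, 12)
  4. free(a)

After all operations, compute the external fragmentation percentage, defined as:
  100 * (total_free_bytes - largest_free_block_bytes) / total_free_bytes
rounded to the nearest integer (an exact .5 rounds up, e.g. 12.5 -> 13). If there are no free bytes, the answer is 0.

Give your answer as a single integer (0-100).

Answer: 23

Derivation:
Op 1: a = malloc(5) -> a = 0; heap: [0-4 ALLOC][5-23 FREE]
Op 2: b = malloc(2) -> b = 5; heap: [0-4 ALLOC][5-6 ALLOC][7-23 FREE]
Op 3: a = realloc(a, 12) -> a = 7; heap: [0-4 FREE][5-6 ALLOC][7-18 ALLOC][19-23 FREE]
Op 4: free(a) -> (freed a); heap: [0-4 FREE][5-6 ALLOC][7-23 FREE]
Free blocks: [5 17] total_free=22 largest=17 -> 100*(22-17)/22 = 500/22 ≈ 22.727 -> rounds to 23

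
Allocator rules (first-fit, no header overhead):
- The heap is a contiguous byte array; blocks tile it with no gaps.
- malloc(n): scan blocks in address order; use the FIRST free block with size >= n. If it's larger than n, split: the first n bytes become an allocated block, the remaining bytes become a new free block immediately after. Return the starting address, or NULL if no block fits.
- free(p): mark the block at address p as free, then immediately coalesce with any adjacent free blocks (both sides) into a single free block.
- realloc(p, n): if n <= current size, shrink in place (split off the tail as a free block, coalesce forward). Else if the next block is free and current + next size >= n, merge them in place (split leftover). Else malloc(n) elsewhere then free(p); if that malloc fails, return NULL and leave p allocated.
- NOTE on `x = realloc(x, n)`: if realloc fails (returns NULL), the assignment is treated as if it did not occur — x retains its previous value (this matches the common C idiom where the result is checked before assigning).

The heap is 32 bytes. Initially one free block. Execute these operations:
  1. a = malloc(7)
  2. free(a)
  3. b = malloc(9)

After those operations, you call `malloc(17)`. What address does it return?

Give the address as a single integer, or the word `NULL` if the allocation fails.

Op 1: a = malloc(7) -> a = 0; heap: [0-6 ALLOC][7-31 FREE]
Op 2: free(a) -> (freed a); heap: [0-31 FREE]
Op 3: b = malloc(9) -> b = 0; heap: [0-8 ALLOC][9-31 FREE]
malloc(17): first-fit scan over [0-8 ALLOC][9-31 FREE] -> 9

Answer: 9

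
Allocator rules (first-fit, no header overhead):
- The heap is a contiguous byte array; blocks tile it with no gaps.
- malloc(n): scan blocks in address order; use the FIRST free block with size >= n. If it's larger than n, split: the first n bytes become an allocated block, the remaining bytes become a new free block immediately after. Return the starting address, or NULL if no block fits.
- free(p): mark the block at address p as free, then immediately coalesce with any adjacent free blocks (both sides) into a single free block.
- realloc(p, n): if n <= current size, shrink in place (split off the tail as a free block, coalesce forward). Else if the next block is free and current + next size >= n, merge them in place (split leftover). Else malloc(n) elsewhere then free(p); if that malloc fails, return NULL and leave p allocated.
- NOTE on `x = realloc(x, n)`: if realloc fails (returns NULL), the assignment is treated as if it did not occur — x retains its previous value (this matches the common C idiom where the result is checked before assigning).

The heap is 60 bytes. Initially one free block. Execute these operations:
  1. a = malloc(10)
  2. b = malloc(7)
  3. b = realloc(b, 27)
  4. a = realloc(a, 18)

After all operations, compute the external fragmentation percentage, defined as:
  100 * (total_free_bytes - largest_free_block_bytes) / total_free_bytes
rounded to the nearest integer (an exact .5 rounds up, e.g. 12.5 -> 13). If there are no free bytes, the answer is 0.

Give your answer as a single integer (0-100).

Op 1: a = malloc(10) -> a = 0; heap: [0-9 ALLOC][10-59 FREE]
Op 2: b = malloc(7) -> b = 10; heap: [0-9 ALLOC][10-16 ALLOC][17-59 FREE]
Op 3: b = realloc(b, 27) -> b = 10; heap: [0-9 ALLOC][10-36 ALLOC][37-59 FREE]
Op 4: a = realloc(a, 18) -> a = 37; heap: [0-9 FREE][10-36 ALLOC][37-54 ALLOC][55-59 FREE]
Free blocks: [10 5] total_free=15 largest=10 -> 100*(15-10)/15 = 500/15 ≈ 33.333 -> rounds to 33

Answer: 33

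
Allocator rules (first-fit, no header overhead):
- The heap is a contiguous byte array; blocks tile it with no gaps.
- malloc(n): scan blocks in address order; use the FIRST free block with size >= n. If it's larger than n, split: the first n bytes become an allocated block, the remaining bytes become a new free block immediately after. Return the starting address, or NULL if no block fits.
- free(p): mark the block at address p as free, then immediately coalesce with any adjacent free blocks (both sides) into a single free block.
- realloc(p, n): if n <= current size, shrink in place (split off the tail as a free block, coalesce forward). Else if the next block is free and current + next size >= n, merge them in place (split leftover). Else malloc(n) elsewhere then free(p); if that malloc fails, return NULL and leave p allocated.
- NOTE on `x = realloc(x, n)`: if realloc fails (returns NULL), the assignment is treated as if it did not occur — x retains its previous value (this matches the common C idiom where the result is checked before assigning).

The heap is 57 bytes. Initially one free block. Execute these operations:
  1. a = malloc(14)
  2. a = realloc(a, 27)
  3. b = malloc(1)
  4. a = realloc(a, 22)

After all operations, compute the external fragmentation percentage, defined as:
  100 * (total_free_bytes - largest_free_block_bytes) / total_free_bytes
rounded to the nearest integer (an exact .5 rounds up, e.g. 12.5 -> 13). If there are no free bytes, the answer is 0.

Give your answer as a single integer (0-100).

Op 1: a = malloc(14) -> a = 0; heap: [0-13 ALLOC][14-56 FREE]
Op 2: a = realloc(a, 27) -> a = 0; heap: [0-26 ALLOC][27-56 FREE]
Op 3: b = malloc(1) -> b = 27; heap: [0-26 ALLOC][27-27 ALLOC][28-56 FREE]
Op 4: a = realloc(a, 22) -> a = 0; heap: [0-21 ALLOC][22-26 FREE][27-27 ALLOC][28-56 FREE]
Free blocks: [5 29] total_free=34 largest=29 -> 100*(34-29)/34 = 500/34 ≈ 14.706 -> rounds to 15

Answer: 15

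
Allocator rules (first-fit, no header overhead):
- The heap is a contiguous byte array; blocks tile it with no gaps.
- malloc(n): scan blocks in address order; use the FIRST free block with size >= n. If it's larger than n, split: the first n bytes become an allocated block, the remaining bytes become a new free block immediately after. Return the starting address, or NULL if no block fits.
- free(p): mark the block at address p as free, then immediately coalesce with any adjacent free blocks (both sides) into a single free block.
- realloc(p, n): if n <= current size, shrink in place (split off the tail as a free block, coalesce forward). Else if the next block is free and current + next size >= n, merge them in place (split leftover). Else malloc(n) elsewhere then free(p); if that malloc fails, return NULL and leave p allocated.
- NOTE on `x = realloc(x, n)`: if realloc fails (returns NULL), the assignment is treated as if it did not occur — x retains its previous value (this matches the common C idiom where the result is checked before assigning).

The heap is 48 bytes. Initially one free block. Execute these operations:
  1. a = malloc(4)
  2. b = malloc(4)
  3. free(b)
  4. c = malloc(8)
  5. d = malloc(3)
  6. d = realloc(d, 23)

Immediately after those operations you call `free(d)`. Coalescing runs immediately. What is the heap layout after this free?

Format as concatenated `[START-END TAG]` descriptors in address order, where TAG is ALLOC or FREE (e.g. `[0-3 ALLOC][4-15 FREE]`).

Answer: [0-3 ALLOC][4-11 ALLOC][12-47 FREE]

Derivation:
Op 1: a = malloc(4) -> a = 0; heap: [0-3 ALLOC][4-47 FREE]
Op 2: b = malloc(4) -> b = 4; heap: [0-3 ALLOC][4-7 ALLOC][8-47 FREE]
Op 3: free(b) -> (freed b); heap: [0-3 ALLOC][4-47 FREE]
Op 4: c = malloc(8) -> c = 4; heap: [0-3 ALLOC][4-11 ALLOC][12-47 FREE]
Op 5: d = malloc(3) -> d = 12; heap: [0-3 ALLOC][4-11 ALLOC][12-14 ALLOC][15-47 FREE]
Op 6: d = realloc(d, 23) -> d = 12; heap: [0-3 ALLOC][4-11 ALLOC][12-34 ALLOC][35-47 FREE]
free(d): d = 12 -> block [12-34 ALLOC]; mark free, coalesce with adjacent free neighbors -> [0-3 ALLOC][4-11 ALLOC][12-47 FREE]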